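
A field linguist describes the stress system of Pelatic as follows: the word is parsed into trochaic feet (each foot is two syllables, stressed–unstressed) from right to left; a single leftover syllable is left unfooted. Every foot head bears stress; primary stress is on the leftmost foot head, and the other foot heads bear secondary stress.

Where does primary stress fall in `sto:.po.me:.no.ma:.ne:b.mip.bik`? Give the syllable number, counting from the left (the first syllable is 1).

1

Parse right to left into trochaic (ˈσσ) feet: (ˈsto:.po) (ˈme:.no) (ˈma:.ne:b) (ˈmip.bik).
Foot heads (stressed positions): 1, 3, 5, 7.
End Rule Leftmost: primary stress on the leftmost head = syllable 1.
Primary stress: syllable 1 → ˈsto:.po.me:.no.ma:.ne:b.mip.bik.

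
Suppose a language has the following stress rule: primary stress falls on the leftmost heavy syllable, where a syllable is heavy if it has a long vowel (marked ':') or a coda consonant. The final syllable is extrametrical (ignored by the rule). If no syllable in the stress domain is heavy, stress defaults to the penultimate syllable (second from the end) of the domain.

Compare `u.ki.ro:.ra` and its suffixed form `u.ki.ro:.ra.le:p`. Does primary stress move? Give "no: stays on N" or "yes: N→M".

no: stays on 3

Base `u.ki.ro:.ra` (4 syllables):
  The final syllable (4, ra) is extrametrical; the stress domain is syllables 1–3.
  Weights: 1 u L, 2 ki L, 3 ro: H.
  Heavy syllables in the domain: 3. The leftmost is syllable 3 (ro:).
  → primary stress on syllable 3.
Suffixed `u.ki.ro:.ra.le:p` (5 syllables):
  The final syllable (5, le:p) is extrametrical; the stress domain is syllables 1–4.
  Weights: 1 u L, 2 ki L, 3 ro: H, 4 ra L.
  Heavy syllables in the domain: 3. The leftmost is syllable 3 (ro:).
  → primary stress on syllable 3.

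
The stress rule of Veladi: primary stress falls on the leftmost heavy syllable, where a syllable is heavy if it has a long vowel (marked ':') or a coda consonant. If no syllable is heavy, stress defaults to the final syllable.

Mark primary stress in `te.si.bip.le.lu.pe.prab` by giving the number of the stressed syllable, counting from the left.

Weights: 1 te L, 2 si L, 3 bip H, 4 le L, 5 lu L, 6 pe L, 7 prab H.
Heavy syllables in the domain: 3, 7. The leftmost is syllable 3 (bip).
Primary stress: syllable 3 → te.si.ˈbip.le.lu.pe.prab.

3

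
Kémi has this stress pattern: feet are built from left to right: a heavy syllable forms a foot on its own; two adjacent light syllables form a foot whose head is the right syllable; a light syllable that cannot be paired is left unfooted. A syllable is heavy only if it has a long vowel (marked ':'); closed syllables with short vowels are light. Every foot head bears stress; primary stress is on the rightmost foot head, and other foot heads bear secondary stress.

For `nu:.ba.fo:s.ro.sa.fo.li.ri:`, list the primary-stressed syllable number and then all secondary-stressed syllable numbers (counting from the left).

primary 8, secondary 1, 3, 5, 7

Weights: 1 nu: H, 2 ba L, 3 fo:s H, 4 ro L, 5 sa L, 6 fo L, 7 li L, 8 ri: H.
Parse left to right (heavy = foot alone; LL = one foot; stranded L unfooted): (ˈnu:) ba (ˈfo:s) (ro.ˈsa) (fo.ˈli) (ˈri:).
Foot heads: 1, 3, 5, 7, 8.
Primary stress on the rightmost head = syllable 8.
Secondary stress on 1, 3, 5, 7: ˌnu:.ba.ˌfo:s.ro.ˌsa.fo.ˌli.ˈri:.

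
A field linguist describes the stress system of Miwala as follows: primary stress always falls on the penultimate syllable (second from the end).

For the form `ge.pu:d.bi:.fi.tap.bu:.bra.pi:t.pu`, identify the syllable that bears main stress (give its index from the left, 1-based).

The word has 9 syllables; the penultimate syllable (second from the end) is syllable 8 (pi:t).
Primary stress: syllable 8 → ge.pu:d.bi:.fi.tap.bu:.bra.ˈpi:t.pu.

8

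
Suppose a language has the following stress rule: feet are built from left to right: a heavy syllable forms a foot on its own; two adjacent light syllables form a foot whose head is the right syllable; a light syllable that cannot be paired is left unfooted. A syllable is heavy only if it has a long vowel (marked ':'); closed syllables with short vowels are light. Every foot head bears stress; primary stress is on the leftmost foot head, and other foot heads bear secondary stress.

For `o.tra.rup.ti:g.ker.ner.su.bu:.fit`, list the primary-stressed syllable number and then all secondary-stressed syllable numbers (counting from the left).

primary 2, secondary 4, 6, 8

Weights: 1 o L, 2 tra L, 3 rup L, 4 ti:g H, 5 ker L, 6 ner L, 7 su L, 8 bu: H, 9 fit L.
Parse left to right (heavy = foot alone; LL = one foot; stranded L unfooted): (o.ˈtra) rup (ˈti:g) (ker.ˈner) su (ˈbu:) fit.
Foot heads: 2, 4, 6, 8.
Primary stress on the leftmost head = syllable 2.
Secondary stress on 4, 6, 8: o.ˈtra.rup.ˌti:g.ker.ˌner.su.ˌbu:.fit.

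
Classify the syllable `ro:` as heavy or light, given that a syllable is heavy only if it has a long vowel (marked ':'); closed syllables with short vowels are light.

`ro:`: long vowel, open (no coda). Long vowel → heavy.

heavy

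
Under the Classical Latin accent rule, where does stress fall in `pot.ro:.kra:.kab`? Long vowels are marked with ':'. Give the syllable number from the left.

Classical Latin: stress the penult if heavy (long vowel or closed), else the antepenult.
Weights: 2 ro: H, 3 kra: H, 4 kab H.
The penult (syllable 3, kra:) is heavy, so it takes stress.
Stress on syllable 3: pot.ro:.ˈkra:.kab.

3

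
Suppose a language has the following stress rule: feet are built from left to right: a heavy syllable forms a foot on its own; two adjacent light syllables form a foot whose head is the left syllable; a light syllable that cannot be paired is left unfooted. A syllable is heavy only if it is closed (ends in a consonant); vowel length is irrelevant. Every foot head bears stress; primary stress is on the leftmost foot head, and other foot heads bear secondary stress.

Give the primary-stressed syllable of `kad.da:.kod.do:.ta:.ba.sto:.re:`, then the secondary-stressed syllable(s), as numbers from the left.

Weights: 1 kad H, 2 da: L, 3 kod H, 4 do: L, 5 ta: L, 6 ba L, 7 sto: L, 8 re: L.
Parse left to right (heavy = foot alone; LL = one foot; stranded L unfooted): (ˈkad) da: (ˈkod) (ˈdo:.ta:) (ˈba.sto:) re:.
Foot heads: 1, 3, 4, 6.
Primary stress on the leftmost head = syllable 1.
Secondary stress on 3, 4, 6: ˈkad.da:.ˌkod.ˌdo:.ta:.ˌba.sto:.re:.

primary 1, secondary 3, 4, 6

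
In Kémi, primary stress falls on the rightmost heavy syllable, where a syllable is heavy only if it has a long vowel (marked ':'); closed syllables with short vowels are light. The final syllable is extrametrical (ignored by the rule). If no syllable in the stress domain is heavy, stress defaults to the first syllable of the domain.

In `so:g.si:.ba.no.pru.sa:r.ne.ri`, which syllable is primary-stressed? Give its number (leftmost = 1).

6

The final syllable (8, ri) is extrametrical; the stress domain is syllables 1–7.
Weights: 1 so:g H, 2 si: H, 3 ba L, 4 no L, 5 pru L, 6 sa:r H, 7 ne L.
Heavy syllables in the domain: 1, 2, 6. The rightmost is syllable 6 (sa:r).
Primary stress: syllable 6 → so:g.si:.ba.no.pru.ˈsa:r.ne.ri.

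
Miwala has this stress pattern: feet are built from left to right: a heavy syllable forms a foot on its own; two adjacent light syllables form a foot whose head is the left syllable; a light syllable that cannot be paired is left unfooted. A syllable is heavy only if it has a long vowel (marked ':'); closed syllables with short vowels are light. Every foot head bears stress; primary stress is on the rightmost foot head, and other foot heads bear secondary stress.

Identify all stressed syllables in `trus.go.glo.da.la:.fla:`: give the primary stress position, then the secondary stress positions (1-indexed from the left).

primary 6, secondary 1, 3, 5

Weights: 1 trus L, 2 go L, 3 glo L, 4 da L, 5 la: H, 6 fla: H.
Parse left to right (heavy = foot alone; LL = one foot; stranded L unfooted): (ˈtrus.go) (ˈglo.da) (ˈla:) (ˈfla:).
Foot heads: 1, 3, 5, 6.
Primary stress on the rightmost head = syllable 6.
Secondary stress on 1, 3, 5: ˌtrus.go.ˌglo.da.ˌla:.ˈfla:.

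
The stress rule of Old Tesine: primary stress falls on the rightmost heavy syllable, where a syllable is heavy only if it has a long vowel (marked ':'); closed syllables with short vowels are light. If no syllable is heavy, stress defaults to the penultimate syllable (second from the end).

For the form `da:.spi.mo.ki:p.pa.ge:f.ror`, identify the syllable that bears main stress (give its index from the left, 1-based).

6

Weights: 1 da: H, 2 spi L, 3 mo L, 4 ki:p H, 5 pa L, 6 ge:f H, 7 ror L.
Heavy syllables in the domain: 1, 4, 6. The rightmost is syllable 6 (ge:f).
Primary stress: syllable 6 → da:.spi.mo.ki:p.pa.ˈge:f.ror.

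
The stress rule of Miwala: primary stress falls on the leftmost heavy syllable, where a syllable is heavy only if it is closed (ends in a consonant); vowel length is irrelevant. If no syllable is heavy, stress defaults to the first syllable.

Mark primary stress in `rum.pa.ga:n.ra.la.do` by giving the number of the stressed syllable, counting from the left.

Weights: 1 rum H, 2 pa L, 3 ga:n H, 4 ra L, 5 la L, 6 do L.
Heavy syllables in the domain: 1, 3. The leftmost is syllable 1 (rum).
Primary stress: syllable 1 → ˈrum.pa.ga:n.ra.la.do.

1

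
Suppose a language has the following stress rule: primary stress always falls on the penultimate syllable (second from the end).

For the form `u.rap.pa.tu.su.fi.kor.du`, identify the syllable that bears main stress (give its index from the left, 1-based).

The word has 8 syllables; the penultimate syllable (second from the end) is syllable 7 (kor).
Primary stress: syllable 7 → u.rap.pa.tu.su.fi.ˈkor.du.

7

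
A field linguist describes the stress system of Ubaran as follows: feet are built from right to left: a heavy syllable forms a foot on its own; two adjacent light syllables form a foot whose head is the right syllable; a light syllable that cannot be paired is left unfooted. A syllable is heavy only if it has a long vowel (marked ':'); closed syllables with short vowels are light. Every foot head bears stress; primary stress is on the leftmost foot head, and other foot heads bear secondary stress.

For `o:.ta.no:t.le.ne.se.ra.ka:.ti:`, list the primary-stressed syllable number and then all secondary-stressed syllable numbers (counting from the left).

Weights: 1 o: H, 2 ta L, 3 no:t H, 4 le L, 5 ne L, 6 se L, 7 ra L, 8 ka: H, 9 ti: H.
Parse right to left (heavy = foot alone; LL = one foot; stranded L unfooted): (ˈo:) ta (ˈno:t) (le.ˈne) (se.ˈra) (ˈka:) (ˈti:).
Foot heads: 1, 3, 5, 7, 8, 9.
Primary stress on the leftmost head = syllable 1.
Secondary stress on 3, 5, 7, 8, 9: ˈo:.ta.ˌno:t.le.ˌne.se.ˌra.ˌka:.ˌti:.

primary 1, secondary 3, 5, 7, 8, 9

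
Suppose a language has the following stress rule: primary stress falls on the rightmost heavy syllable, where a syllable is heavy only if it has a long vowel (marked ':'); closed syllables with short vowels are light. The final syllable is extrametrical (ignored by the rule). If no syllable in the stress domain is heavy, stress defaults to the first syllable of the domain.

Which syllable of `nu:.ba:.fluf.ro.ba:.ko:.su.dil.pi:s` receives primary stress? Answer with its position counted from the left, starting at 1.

6

The final syllable (9, pi:s) is extrametrical; the stress domain is syllables 1–8.
Weights: 1 nu: H, 2 ba: H, 3 fluf L, 4 ro L, 5 ba: H, 6 ko: H, 7 su L, 8 dil L.
Heavy syllables in the domain: 1, 2, 5, 6. The rightmost is syllable 6 (ko:).
Primary stress: syllable 6 → nu:.ba:.fluf.ro.ba:.ˈko:.su.dil.pi:s.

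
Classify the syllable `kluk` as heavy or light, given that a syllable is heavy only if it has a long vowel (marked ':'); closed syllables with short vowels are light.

light

`kluk`: short vowel, closed (coda /k/). Short vowel → light.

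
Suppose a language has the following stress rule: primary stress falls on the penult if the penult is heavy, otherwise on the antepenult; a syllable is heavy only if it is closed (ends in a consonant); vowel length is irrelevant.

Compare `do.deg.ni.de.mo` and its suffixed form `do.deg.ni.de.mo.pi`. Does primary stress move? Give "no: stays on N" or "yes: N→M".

yes: 3→4

Base `do.deg.ni.de.mo` (5 syllables):
  Weights: 3 ni L, 4 de L, 5 mo L.
  The penult (syllable 4, de) is light, so stress falls on the antepenult (syllable 3, ni).
  → primary stress on syllable 3.
Suffixed `do.deg.ni.de.mo.pi` (6 syllables):
  Weights: 4 de L, 5 mo L, 6 pi L.
  The penult (syllable 5, mo) is light, so stress falls on the antepenult (syllable 4, de).
  → primary stress on syllable 4.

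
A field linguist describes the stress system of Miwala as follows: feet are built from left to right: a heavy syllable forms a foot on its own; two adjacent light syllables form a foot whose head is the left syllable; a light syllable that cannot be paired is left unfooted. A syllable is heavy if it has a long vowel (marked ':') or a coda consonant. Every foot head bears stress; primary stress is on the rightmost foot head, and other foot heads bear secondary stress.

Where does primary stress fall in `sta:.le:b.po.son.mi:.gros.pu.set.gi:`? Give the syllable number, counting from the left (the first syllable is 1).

Weights: 1 sta: H, 2 le:b H, 3 po L, 4 son H, 5 mi: H, 6 gros H, 7 pu L, 8 set H, 9 gi: H.
Parse left to right (heavy = foot alone; LL = one foot; stranded L unfooted): (ˈsta:) (ˈle:b) po (ˈson) (ˈmi:) (ˈgros) pu (ˈset) (ˈgi:).
Foot heads: 1, 2, 4, 5, 6, 8, 9.
Primary stress on the rightmost head = syllable 9.
Primary stress: syllable 9 → sta:.le:b.po.son.mi:.gros.pu.set.ˈgi:.

9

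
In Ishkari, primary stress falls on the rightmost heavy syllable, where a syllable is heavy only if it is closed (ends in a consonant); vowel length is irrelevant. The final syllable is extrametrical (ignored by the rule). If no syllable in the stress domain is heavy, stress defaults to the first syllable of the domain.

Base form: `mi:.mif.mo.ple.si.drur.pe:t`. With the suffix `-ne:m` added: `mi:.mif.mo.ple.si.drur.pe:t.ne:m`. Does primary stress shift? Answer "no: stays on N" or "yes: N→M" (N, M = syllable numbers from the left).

Base `mi:.mif.mo.ple.si.drur.pe:t` (7 syllables):
  The final syllable (7, pe:t) is extrametrical; the stress domain is syllables 1–6.
  Weights: 1 mi: L, 2 mif H, 3 mo L, 4 ple L, 5 si L, 6 drur H.
  Heavy syllables in the domain: 2, 6. The rightmost is syllable 6 (drur).
  → primary stress on syllable 6.
Suffixed `mi:.mif.mo.ple.si.drur.pe:t.ne:m` (8 syllables):
  The final syllable (8, ne:m) is extrametrical; the stress domain is syllables 1–7.
  Weights: 1 mi: L, 2 mif H, 3 mo L, 4 ple L, 5 si L, 6 drur H, 7 pe:t H.
  Heavy syllables in the domain: 2, 6, 7. The rightmost is syllable 7 (pe:t).
  → primary stress on syllable 7.

yes: 6→7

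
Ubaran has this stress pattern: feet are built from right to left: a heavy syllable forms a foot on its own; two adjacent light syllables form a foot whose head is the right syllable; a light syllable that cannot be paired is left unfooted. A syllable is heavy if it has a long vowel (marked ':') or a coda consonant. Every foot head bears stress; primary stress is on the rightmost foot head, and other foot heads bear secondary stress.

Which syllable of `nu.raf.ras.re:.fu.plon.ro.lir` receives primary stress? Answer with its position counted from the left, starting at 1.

Weights: 1 nu L, 2 raf H, 3 ras H, 4 re: H, 5 fu L, 6 plon H, 7 ro L, 8 lir H.
Parse right to left (heavy = foot alone; LL = one foot; stranded L unfooted): nu (ˈraf) (ˈras) (ˈre:) fu (ˈplon) ro (ˈlir).
Foot heads: 2, 3, 4, 6, 8.
Primary stress on the rightmost head = syllable 8.
Primary stress: syllable 8 → nu.raf.ras.re:.fu.plon.ro.ˈlir.

8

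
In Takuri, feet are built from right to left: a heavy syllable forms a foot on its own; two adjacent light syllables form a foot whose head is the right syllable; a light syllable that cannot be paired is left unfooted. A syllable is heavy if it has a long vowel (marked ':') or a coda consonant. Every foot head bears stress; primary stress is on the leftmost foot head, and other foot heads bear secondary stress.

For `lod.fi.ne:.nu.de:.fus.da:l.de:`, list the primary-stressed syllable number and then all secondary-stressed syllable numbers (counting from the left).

primary 1, secondary 3, 5, 6, 7, 8

Weights: 1 lod H, 2 fi L, 3 ne: H, 4 nu L, 5 de: H, 6 fus H, 7 da:l H, 8 de: H.
Parse right to left (heavy = foot alone; LL = one foot; stranded L unfooted): (ˈlod) fi (ˈne:) nu (ˈde:) (ˈfus) (ˈda:l) (ˈde:).
Foot heads: 1, 3, 5, 6, 7, 8.
Primary stress on the leftmost head = syllable 1.
Secondary stress on 3, 5, 6, 7, 8: ˈlod.fi.ˌne:.nu.ˌde:.ˌfus.ˌda:l.ˌde:.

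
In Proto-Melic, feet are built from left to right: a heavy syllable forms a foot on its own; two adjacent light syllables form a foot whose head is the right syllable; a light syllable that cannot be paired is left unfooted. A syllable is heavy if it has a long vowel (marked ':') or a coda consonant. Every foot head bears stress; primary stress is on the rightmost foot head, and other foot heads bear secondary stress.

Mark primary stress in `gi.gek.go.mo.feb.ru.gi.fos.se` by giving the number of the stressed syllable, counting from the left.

8

Weights: 1 gi L, 2 gek H, 3 go L, 4 mo L, 5 feb H, 6 ru L, 7 gi L, 8 fos H, 9 se L.
Parse left to right (heavy = foot alone; LL = one foot; stranded L unfooted): gi (ˈgek) (go.ˈmo) (ˈfeb) (ru.ˈgi) (ˈfos) se.
Foot heads: 2, 4, 5, 7, 8.
Primary stress on the rightmost head = syllable 8.
Primary stress: syllable 8 → gi.gek.go.mo.feb.ru.gi.ˈfos.se.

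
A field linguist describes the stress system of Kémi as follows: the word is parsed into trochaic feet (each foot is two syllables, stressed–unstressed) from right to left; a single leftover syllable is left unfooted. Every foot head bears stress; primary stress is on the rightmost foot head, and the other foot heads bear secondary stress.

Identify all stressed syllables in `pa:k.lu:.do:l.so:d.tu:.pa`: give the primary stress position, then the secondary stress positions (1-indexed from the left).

primary 5, secondary 1, 3

Parse right to left into trochaic (ˈσσ) feet: (ˈpa:k.lu:) (ˈdo:l.so:d) (ˈtu:.pa).
Foot heads (stressed positions): 1, 3, 5.
End Rule Rightmost: primary stress on the rightmost head = syllable 5.
Secondary stress on 1, 3: ˌpa:k.lu:.ˌdo:l.so:d.ˈtu:.pa.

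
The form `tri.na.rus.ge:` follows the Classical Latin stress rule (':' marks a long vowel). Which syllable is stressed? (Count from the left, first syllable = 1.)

Classical Latin: stress the penult if heavy (long vowel or closed), else the antepenult.
Weights: 2 na L, 3 rus H, 4 ge: H.
The penult (syllable 3, rus) is heavy, so it takes stress.
Stress on syllable 3: tri.na.ˈrus.ge:.

3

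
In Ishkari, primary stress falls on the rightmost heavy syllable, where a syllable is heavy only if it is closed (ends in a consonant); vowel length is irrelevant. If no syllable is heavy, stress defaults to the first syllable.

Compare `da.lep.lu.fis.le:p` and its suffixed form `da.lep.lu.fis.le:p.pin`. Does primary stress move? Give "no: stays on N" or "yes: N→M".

yes: 5→6

Base `da.lep.lu.fis.le:p` (5 syllables):
  Weights: 1 da L, 2 lep H, 3 lu L, 4 fis H, 5 le:p H.
  Heavy syllables in the domain: 2, 4, 5. The rightmost is syllable 5 (le:p).
  → primary stress on syllable 5.
Suffixed `da.lep.lu.fis.le:p.pin` (6 syllables):
  Weights: 1 da L, 2 lep H, 3 lu L, 4 fis H, 5 le:p H, 6 pin H.
  Heavy syllables in the domain: 2, 4, 5, 6. The rightmost is syllable 6 (pin).
  → primary stress on syllable 6.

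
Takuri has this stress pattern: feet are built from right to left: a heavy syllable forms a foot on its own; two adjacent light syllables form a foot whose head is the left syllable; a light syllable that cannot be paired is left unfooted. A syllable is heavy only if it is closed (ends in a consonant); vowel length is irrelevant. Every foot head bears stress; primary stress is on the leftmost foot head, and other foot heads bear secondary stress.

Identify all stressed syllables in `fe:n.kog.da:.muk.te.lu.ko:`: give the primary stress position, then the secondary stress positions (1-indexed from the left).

primary 1, secondary 2, 4, 6

Weights: 1 fe:n H, 2 kog H, 3 da: L, 4 muk H, 5 te L, 6 lu L, 7 ko: L.
Parse right to left (heavy = foot alone; LL = one foot; stranded L unfooted): (ˈfe:n) (ˈkog) da: (ˈmuk) te (ˈlu.ko:).
Foot heads: 1, 2, 4, 6.
Primary stress on the leftmost head = syllable 1.
Secondary stress on 2, 4, 6: ˈfe:n.ˌkog.da:.ˌmuk.te.ˌlu.ko:.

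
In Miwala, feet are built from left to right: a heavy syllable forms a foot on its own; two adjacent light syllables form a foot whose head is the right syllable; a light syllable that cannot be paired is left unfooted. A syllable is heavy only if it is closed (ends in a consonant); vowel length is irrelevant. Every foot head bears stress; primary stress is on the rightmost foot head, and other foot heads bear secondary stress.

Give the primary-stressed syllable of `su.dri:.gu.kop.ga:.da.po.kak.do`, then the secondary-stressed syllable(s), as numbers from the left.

Weights: 1 su L, 2 dri: L, 3 gu L, 4 kop H, 5 ga: L, 6 da L, 7 po L, 8 kak H, 9 do L.
Parse left to right (heavy = foot alone; LL = one foot; stranded L unfooted): (su.ˈdri:) gu (ˈkop) (ga:.ˈda) po (ˈkak) do.
Foot heads: 2, 4, 6, 8.
Primary stress on the rightmost head = syllable 8.
Secondary stress on 2, 4, 6: su.ˌdri:.gu.ˌkop.ga:.ˌda.po.ˈkak.do.

primary 8, secondary 2, 4, 6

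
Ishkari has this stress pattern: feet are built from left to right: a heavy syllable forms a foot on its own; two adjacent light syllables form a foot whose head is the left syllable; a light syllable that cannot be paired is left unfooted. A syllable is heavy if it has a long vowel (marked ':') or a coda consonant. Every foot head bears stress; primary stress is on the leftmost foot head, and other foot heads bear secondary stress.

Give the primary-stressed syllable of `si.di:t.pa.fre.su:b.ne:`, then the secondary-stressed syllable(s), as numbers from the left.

primary 2, secondary 3, 5, 6

Weights: 1 si L, 2 di:t H, 3 pa L, 4 fre L, 5 su:b H, 6 ne: H.
Parse left to right (heavy = foot alone; LL = one foot; stranded L unfooted): si (ˈdi:t) (ˈpa.fre) (ˈsu:b) (ˈne:).
Foot heads: 2, 3, 5, 6.
Primary stress on the leftmost head = syllable 2.
Secondary stress on 3, 5, 6: si.ˈdi:t.ˌpa.fre.ˌsu:b.ˌne:.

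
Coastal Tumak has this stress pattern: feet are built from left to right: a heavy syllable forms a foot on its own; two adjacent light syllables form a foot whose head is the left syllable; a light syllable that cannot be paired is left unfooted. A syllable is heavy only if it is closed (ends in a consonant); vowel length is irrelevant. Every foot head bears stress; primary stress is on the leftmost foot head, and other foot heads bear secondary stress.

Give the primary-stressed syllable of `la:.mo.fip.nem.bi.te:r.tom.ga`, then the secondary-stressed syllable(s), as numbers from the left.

primary 1, secondary 3, 4, 6, 7

Weights: 1 la: L, 2 mo L, 3 fip H, 4 nem H, 5 bi L, 6 te:r H, 7 tom H, 8 ga L.
Parse left to right (heavy = foot alone; LL = one foot; stranded L unfooted): (ˈla:.mo) (ˈfip) (ˈnem) bi (ˈte:r) (ˈtom) ga.
Foot heads: 1, 3, 4, 6, 7.
Primary stress on the leftmost head = syllable 1.
Secondary stress on 3, 4, 6, 7: ˈla:.mo.ˌfip.ˌnem.bi.ˌte:r.ˌtom.ga.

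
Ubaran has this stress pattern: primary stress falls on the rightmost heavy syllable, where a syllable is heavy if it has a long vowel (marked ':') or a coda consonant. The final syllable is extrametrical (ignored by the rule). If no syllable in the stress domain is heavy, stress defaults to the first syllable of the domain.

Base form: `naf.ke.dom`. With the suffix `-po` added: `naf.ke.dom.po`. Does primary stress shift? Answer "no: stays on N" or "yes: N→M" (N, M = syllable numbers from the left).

yes: 1→3

Base `naf.ke.dom` (3 syllables):
  The final syllable (3, dom) is extrametrical; the stress domain is syllables 1–2.
  Weights: 1 naf H, 2 ke L.
  Heavy syllables in the domain: 1. The rightmost is syllable 1 (naf).
  → primary stress on syllable 1.
Suffixed `naf.ke.dom.po` (4 syllables):
  The final syllable (4, po) is extrametrical; the stress domain is syllables 1–3.
  Weights: 1 naf H, 2 ke L, 3 dom H.
  Heavy syllables in the domain: 1, 3. The rightmost is syllable 3 (dom).
  → primary stress on syllable 3.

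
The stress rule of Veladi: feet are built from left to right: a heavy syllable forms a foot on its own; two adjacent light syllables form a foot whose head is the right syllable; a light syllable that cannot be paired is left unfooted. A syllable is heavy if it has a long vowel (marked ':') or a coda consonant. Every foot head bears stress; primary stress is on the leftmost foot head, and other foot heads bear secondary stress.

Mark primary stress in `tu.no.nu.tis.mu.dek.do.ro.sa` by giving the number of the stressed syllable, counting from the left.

Weights: 1 tu L, 2 no L, 3 nu L, 4 tis H, 5 mu L, 6 dek H, 7 do L, 8 ro L, 9 sa L.
Parse left to right (heavy = foot alone; LL = one foot; stranded L unfooted): (tu.ˈno) nu (ˈtis) mu (ˈdek) (do.ˈro) sa.
Foot heads: 2, 4, 6, 8.
Primary stress on the leftmost head = syllable 2.
Primary stress: syllable 2 → tu.ˈno.nu.tis.mu.dek.do.ro.sa.

2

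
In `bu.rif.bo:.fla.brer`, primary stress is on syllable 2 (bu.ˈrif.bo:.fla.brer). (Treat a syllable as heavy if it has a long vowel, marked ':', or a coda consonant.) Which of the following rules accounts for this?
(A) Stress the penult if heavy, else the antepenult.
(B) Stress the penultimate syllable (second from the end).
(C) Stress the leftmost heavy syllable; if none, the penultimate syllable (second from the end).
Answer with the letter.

Rule A → syllable 3 (observed: 2).
Rule B → syllable 4 (observed: 2).
Rule C → syllable 2 ✓.

C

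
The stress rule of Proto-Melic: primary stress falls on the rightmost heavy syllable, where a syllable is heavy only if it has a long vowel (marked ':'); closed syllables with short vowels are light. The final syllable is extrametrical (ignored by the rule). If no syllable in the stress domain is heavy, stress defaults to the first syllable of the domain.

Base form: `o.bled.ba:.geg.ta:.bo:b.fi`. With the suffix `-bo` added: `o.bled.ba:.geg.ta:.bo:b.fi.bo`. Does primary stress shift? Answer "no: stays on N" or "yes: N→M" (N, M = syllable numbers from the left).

no: stays on 6

Base `o.bled.ba:.geg.ta:.bo:b.fi` (7 syllables):
  The final syllable (7, fi) is extrametrical; the stress domain is syllables 1–6.
  Weights: 1 o L, 2 bled L, 3 ba: H, 4 geg L, 5 ta: H, 6 bo:b H.
  Heavy syllables in the domain: 3, 5, 6. The rightmost is syllable 6 (bo:b).
  → primary stress on syllable 6.
Suffixed `o.bled.ba:.geg.ta:.bo:b.fi.bo` (8 syllables):
  The final syllable (8, bo) is extrametrical; the stress domain is syllables 1–7.
  Weights: 1 o L, 2 bled L, 3 ba: H, 4 geg L, 5 ta: H, 6 bo:b H, 7 fi L.
  Heavy syllables in the domain: 3, 5, 6. The rightmost is syllable 6 (bo:b).
  → primary stress on syllable 6.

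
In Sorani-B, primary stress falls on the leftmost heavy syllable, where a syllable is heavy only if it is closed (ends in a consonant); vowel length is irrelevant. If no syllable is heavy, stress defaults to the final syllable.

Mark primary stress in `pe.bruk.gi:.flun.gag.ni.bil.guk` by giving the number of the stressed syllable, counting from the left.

Weights: 1 pe L, 2 bruk H, 3 gi: L, 4 flun H, 5 gag H, 6 ni L, 7 bil H, 8 guk H.
Heavy syllables in the domain: 2, 4, 5, 7, 8. The leftmost is syllable 2 (bruk).
Primary stress: syllable 2 → pe.ˈbruk.gi:.flun.gag.ni.bil.guk.

2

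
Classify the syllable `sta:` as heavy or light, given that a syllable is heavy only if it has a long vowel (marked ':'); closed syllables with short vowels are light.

`sta:`: long vowel, open (no coda). Long vowel → heavy.

heavy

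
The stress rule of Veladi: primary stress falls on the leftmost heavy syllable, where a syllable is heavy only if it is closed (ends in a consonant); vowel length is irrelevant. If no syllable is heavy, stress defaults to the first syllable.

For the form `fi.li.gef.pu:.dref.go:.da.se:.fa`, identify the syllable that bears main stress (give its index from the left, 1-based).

3

Weights: 1 fi L, 2 li L, 3 gef H, 4 pu: L, 5 dref H, 6 go: L, 7 da L, 8 se: L, 9 fa L.
Heavy syllables in the domain: 3, 5. The leftmost is syllable 3 (gef).
Primary stress: syllable 3 → fi.li.ˈgef.pu:.dref.go:.da.se:.fa.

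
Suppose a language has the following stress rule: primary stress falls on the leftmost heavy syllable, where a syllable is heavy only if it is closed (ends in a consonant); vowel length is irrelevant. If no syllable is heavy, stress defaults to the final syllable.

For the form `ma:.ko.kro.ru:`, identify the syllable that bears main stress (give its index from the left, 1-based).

4

Weights: 1 ma: L, 2 ko L, 3 kro L, 4 ru: L.
No heavy syllable in the domain; default to the final syllable = syllable 4.
Primary stress: syllable 4 → ma:.ko.kro.ˈru:.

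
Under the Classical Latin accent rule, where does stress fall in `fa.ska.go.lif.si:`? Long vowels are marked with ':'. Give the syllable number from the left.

4

Classical Latin: stress the penult if heavy (long vowel or closed), else the antepenult.
Weights: 3 go L, 4 lif H, 5 si: H.
The penult (syllable 4, lif) is heavy, so it takes stress.
Stress on syllable 4: fa.ska.go.ˈlif.si:.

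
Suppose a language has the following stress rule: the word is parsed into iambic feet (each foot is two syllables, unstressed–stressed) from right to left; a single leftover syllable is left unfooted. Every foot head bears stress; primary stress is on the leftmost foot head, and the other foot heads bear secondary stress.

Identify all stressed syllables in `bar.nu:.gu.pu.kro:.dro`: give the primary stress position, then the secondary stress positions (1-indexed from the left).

Parse right to left into iambic (σˈσ) feet: (bar.ˈnu:) (gu.ˈpu) (kro:.ˈdro).
Foot heads (stressed positions): 2, 4, 6.
End Rule Leftmost: primary stress on the leftmost head = syllable 2.
Secondary stress on 4, 6: bar.ˈnu:.gu.ˌpu.kro:.ˌdro.

primary 2, secondary 4, 6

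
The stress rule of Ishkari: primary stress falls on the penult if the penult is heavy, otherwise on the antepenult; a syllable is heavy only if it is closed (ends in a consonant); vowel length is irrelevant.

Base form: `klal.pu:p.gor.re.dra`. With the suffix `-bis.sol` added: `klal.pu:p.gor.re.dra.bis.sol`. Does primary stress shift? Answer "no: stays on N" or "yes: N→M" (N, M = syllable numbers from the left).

yes: 3→6

Base `klal.pu:p.gor.re.dra` (5 syllables):
  Weights: 3 gor H, 4 re L, 5 dra L.
  The penult (syllable 4, re) is light, so stress falls on the antepenult (syllable 3, gor).
  → primary stress on syllable 3.
Suffixed `klal.pu:p.gor.re.dra.bis.sol` (7 syllables):
  Weights: 5 dra L, 6 bis H, 7 sol H.
  The penult (syllable 6, bis) is heavy, so it takes stress.
  → primary stress on syllable 6.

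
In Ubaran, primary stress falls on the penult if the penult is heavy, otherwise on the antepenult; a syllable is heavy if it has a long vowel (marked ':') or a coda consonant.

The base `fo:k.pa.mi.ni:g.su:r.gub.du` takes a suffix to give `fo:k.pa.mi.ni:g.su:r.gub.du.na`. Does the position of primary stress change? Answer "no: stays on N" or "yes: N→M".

Base `fo:k.pa.mi.ni:g.su:r.gub.du` (7 syllables):
  Weights: 5 su:r H, 6 gub H, 7 du L.
  The penult (syllable 6, gub) is heavy, so it takes stress.
  → primary stress on syllable 6.
Suffixed `fo:k.pa.mi.ni:g.su:r.gub.du.na` (8 syllables):
  Weights: 6 gub H, 7 du L, 8 na L.
  The penult (syllable 7, du) is light, so stress falls on the antepenult (syllable 6, gub).
  → primary stress on syllable 6.

no: stays on 6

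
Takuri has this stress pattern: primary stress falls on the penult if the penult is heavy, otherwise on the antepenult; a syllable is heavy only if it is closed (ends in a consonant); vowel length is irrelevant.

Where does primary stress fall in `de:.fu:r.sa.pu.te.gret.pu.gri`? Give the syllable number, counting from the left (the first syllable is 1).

6

Weights: 6 gret H, 7 pu L, 8 gri L.
The penult (syllable 7, pu) is light, so stress falls on the antepenult (syllable 6, gret).
Primary stress: syllable 6 → de:.fu:r.sa.pu.te.ˈgret.pu.gri.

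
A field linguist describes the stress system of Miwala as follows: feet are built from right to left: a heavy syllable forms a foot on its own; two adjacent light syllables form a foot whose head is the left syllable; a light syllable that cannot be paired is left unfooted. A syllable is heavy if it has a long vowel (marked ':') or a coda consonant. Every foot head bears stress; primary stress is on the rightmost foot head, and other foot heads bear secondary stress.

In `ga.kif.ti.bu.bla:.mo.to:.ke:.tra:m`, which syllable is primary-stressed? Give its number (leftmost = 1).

Weights: 1 ga L, 2 kif H, 3 ti L, 4 bu L, 5 bla: H, 6 mo L, 7 to: H, 8 ke: H, 9 tra:m H.
Parse right to left (heavy = foot alone; LL = one foot; stranded L unfooted): ga (ˈkif) (ˈti.bu) (ˈbla:) mo (ˈto:) (ˈke:) (ˈtra:m).
Foot heads: 2, 3, 5, 7, 8, 9.
Primary stress on the rightmost head = syllable 9.
Primary stress: syllable 9 → ga.kif.ti.bu.bla:.mo.to:.ke:.ˈtra:m.

9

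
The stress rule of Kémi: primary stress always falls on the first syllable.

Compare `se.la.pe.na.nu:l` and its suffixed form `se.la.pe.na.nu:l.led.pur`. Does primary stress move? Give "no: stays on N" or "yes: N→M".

no: stays on 1

Base `se.la.pe.na.nu:l` (5 syllables):
  The word has 5 syllables; the first syllable is syllable 1 (se).
  → primary stress on syllable 1.
Suffixed `se.la.pe.na.nu:l.led.pur` (7 syllables):
  The word has 7 syllables; the first syllable is syllable 1 (se).
  → primary stress on syllable 1.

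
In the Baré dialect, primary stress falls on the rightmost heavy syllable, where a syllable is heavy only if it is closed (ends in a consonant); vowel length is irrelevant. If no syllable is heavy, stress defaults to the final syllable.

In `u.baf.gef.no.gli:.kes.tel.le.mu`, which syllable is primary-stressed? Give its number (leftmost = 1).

7

Weights: 1 u L, 2 baf H, 3 gef H, 4 no L, 5 gli: L, 6 kes H, 7 tel H, 8 le L, 9 mu L.
Heavy syllables in the domain: 2, 3, 6, 7. The rightmost is syllable 7 (tel).
Primary stress: syllable 7 → u.baf.gef.no.gli:.kes.ˈtel.le.mu.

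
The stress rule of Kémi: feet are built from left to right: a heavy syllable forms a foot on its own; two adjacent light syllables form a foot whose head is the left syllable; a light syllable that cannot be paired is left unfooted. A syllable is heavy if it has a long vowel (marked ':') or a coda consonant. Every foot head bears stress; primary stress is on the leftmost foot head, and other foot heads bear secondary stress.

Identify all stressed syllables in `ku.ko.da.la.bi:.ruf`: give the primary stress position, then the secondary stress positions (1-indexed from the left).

Weights: 1 ku L, 2 ko L, 3 da L, 4 la L, 5 bi: H, 6 ruf H.
Parse left to right (heavy = foot alone; LL = one foot; stranded L unfooted): (ˈku.ko) (ˈda.la) (ˈbi:) (ˈruf).
Foot heads: 1, 3, 5, 6.
Primary stress on the leftmost head = syllable 1.
Secondary stress on 3, 5, 6: ˈku.ko.ˌda.la.ˌbi:.ˌruf.

primary 1, secondary 3, 5, 6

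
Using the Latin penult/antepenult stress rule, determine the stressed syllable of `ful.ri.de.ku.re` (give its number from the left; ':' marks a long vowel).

3

Classical Latin: stress the penult if heavy (long vowel or closed), else the antepenult.
Weights: 3 de L, 4 ku L, 5 re L.
The penult (syllable 4, ku) is light, so stress falls on the antepenult (syllable 3, de).
Stress on syllable 3: ful.ri.ˈde.ku.re.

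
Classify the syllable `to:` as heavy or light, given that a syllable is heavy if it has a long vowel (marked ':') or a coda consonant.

heavy

`to:`: long vowel, open (no coda). Long vowel → heavy.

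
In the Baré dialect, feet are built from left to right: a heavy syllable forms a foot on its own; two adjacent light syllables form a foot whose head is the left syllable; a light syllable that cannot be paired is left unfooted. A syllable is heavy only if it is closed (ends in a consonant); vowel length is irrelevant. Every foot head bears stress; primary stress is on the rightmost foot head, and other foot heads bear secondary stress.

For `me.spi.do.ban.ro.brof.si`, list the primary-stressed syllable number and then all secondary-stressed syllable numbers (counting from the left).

Weights: 1 me L, 2 spi L, 3 do L, 4 ban H, 5 ro L, 6 brof H, 7 si L.
Parse left to right (heavy = foot alone; LL = one foot; stranded L unfooted): (ˈme.spi) do (ˈban) ro (ˈbrof) si.
Foot heads: 1, 4, 6.
Primary stress on the rightmost head = syllable 6.
Secondary stress on 1, 4: ˌme.spi.do.ˌban.ro.ˈbrof.si.

primary 6, secondary 1, 4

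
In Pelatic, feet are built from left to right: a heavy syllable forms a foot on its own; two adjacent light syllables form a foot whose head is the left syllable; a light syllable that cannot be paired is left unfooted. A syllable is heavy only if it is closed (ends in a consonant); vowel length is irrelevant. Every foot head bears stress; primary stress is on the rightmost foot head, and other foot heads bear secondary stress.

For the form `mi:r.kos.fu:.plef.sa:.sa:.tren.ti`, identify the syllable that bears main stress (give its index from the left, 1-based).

Weights: 1 mi:r H, 2 kos H, 3 fu: L, 4 plef H, 5 sa: L, 6 sa: L, 7 tren H, 8 ti L.
Parse left to right (heavy = foot alone; LL = one foot; stranded L unfooted): (ˈmi:r) (ˈkos) fu: (ˈplef) (ˈsa:.sa:) (ˈtren) ti.
Foot heads: 1, 2, 4, 5, 7.
Primary stress on the rightmost head = syllable 7.
Primary stress: syllable 7 → mi:r.kos.fu:.plef.sa:.sa:.ˈtren.ti.

7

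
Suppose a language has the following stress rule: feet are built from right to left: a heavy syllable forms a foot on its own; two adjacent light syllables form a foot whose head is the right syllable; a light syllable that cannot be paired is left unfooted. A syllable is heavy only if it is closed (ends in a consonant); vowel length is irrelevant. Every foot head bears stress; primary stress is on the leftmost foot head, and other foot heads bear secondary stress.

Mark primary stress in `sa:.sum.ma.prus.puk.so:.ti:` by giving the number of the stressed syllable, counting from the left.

Weights: 1 sa: L, 2 sum H, 3 ma L, 4 prus H, 5 puk H, 6 so: L, 7 ti: L.
Parse right to left (heavy = foot alone; LL = one foot; stranded L unfooted): sa: (ˈsum) ma (ˈprus) (ˈpuk) (so:.ˈti:).
Foot heads: 2, 4, 5, 7.
Primary stress on the leftmost head = syllable 2.
Primary stress: syllable 2 → sa:.ˈsum.ma.prus.puk.so:.ti:.

2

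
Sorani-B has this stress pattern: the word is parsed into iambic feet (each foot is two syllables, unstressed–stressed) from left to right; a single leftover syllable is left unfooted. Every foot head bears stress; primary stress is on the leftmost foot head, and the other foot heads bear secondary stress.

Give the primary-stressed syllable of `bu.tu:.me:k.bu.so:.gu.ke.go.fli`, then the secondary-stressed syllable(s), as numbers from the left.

primary 2, secondary 4, 6, 8

Parse left to right into iambic (σˈσ) feet: (bu.ˈtu:) (me:k.ˈbu) (so:.ˈgu) (ke.ˈgo) fli. Syllable 9 is left unfooted.
Foot heads (stressed positions): 2, 4, 6, 8.
End Rule Leftmost: primary stress on the leftmost head = syllable 2.
Secondary stress on 4, 6, 8: bu.ˈtu:.me:k.ˌbu.so:.ˌgu.ke.ˌgo.fli.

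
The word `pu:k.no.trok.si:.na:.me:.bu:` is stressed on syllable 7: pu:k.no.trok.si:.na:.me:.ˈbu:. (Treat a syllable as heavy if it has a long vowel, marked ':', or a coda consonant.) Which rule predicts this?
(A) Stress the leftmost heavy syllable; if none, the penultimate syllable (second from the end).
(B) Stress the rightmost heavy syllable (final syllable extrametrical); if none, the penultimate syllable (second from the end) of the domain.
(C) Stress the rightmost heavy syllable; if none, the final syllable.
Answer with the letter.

Rule A → syllable 1 (observed: 7).
Rule B → syllable 6 (observed: 7).
Rule C → syllable 7 ✓.

C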